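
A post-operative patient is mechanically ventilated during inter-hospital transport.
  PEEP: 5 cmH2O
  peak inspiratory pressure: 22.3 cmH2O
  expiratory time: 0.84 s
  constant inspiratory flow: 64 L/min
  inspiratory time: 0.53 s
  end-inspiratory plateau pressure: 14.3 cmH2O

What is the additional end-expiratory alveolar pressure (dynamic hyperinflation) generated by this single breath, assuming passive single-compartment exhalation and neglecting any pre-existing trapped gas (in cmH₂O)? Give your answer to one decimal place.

Flow: 64 L/min ÷ 60 = 1.0667 L/s.
Vt = flow × Ti = 1.0667 L/s × 0.53 s × 1000 mL/L = 565.35 mL.
R = (PIP − Pplat)/V̇ = (22.3 − 14.3) / 1.0667 = 8.0/1.0667 = 7.5 cmH2O·s/L.
C = Vt/(Pplat − PEEP) = 565.35 / (14.3 − 5) = 565.35/9.3 = 60.79 mL/cmH2O.
τ = R × C = 7.5 × 0.06079 L/cmH2O = 0.4559 s.
Fraction remaining = e^(−Te/τ) = e^(−0.84/0.4559) = 0.1584; trapped volume = 565.35 × 0.1584 = 89.551 mL.
Additional alveolar pressure from trapping ≈ V_trapped / C = 89.551 / 60.79 = 1.473 cmH2O.

1.5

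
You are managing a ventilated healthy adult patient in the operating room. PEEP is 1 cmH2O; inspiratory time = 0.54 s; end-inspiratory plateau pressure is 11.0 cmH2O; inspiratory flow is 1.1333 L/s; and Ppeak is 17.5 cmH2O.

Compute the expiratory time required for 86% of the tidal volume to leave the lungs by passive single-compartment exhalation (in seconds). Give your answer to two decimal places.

0.69

Vt = flow × Ti = 1.1333 L/s × 0.54 s × 1000 mL/L = 611.98 mL.
R = (PIP − Pplat)/V̇ = (17.5 − 11.0) / 1.1333 = 6.5/1.1333 = 5.735 cmH2O·s/L.
C = Vt/(Pplat − PEEP) = 611.98 / (11.0 − 1) = 611.98/10.0 = 61.198 mL/cmH2O.
τ = R × C = 5.735 × 0.0612 L/cmH2O = 0.351 s.
t = −τ·ln(1 − 0.86) = −0.351·ln(0.14) = 0.6901 s.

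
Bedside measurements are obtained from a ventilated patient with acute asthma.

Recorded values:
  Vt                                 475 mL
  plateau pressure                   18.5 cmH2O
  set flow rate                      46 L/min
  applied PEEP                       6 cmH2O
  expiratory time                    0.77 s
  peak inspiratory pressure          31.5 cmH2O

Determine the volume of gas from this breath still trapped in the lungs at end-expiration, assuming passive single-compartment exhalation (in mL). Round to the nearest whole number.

144

Flow: 46 L/min ÷ 60 = 0.7667 L/s.
R = (PIP − Pplat)/V̇ = (31.5 − 18.5) / 0.7667 = 13.0/0.7667 = 16.956 cmH2O·s/L.
C = Vt/(Pplat − PEEP) = 475.0 / (18.5 − 6) = 475.0/12.5 = 38.0 mL/cmH2O.
τ = R × C = 16.956 × 0.038 L/cmH2O = 0.6443 s.
Fraction remaining = e^(−Te/τ) = e^(−0.77/0.6443) = 0.3027.
Trapped volume = 475.0 × 0.3027 = 143.78 mL.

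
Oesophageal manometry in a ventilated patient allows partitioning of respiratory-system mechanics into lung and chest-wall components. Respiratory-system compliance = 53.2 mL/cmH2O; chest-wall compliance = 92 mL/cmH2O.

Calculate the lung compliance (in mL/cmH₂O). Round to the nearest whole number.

1/CL = 1/Crs − 1/Ccw.
1/CL = 1/53.2 − 1/92 = 0.007927.
CL = 126.15 mL/cmH2O.

126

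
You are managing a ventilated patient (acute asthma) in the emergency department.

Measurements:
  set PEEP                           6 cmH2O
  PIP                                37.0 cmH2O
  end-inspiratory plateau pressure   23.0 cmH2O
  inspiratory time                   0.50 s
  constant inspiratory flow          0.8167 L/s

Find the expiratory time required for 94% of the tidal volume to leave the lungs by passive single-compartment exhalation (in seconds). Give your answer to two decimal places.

1.16

Vt = flow × Ti = 0.8167 L/s × 0.50 s × 1000 mL/L = 408.35 mL.
R = (PIP − Pplat)/V̇ = (37.0 − 23.0) / 0.8167 = 14.0/0.8167 = 17.142 cmH2O·s/L.
C = Vt/(Pplat − PEEP) = 408.35 / (23.0 − 6) = 408.35/17.0 = 24.021 mL/cmH2O.
τ = R × C = 17.142 × 0.02402 L/cmH2O = 0.4118 s.
t = −τ·ln(1 − 0.94) = −0.4118·ln(0.06) = 1.159 s.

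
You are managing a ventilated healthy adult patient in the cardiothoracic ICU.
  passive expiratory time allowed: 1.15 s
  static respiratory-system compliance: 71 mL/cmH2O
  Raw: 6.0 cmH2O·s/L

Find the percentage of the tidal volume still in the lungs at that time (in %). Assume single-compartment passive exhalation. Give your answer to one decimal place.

τ = R × C = 6.0 × 71 mL/cmH2O = 6.0 × 0.071 L/cmH2O = 0.426 s.
Passive exhalation: V(t)/V₀ = e^(−t/τ) = e^(−1.15/0.426) = 0.06724.
Fraction remaining = 0.06724 → 6.724%.

6.7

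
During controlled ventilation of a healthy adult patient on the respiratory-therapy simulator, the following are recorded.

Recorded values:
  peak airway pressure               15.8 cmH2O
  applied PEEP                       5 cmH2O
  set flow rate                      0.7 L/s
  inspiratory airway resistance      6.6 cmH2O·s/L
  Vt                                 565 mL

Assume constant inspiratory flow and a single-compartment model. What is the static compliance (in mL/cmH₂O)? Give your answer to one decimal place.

Equation of motion (constant flow): PIP = Vt/C + R·V̇ + PEEP.
Vt/C = PIP − R·V̇ − PEEP = 15.8 − 6.6×0.7 − 5 = 15.8 − 4.62 − 5 = 6.18 cmH2O.
C = Vt / 6.18 = 565 / 6.18 = 91.424 mL/cmH2O.

91.4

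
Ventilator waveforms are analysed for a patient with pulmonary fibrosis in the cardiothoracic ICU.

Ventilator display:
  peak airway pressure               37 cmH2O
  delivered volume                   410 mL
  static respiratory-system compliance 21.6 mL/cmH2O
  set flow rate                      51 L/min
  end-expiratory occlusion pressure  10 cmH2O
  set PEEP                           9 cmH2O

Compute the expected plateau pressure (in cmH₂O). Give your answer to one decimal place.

End-expiratory occlusion gives total PEEP = 10 cmH2O (intrinsic PEEP = 10 − 9 = 1). Use total PEEP for the elastic gradient.
Pplat = PEEPtotal + Vt / Cstat = 10 + 410 / 21.6 = 10 + 18.981 = 28.981 cmH2O.

29.0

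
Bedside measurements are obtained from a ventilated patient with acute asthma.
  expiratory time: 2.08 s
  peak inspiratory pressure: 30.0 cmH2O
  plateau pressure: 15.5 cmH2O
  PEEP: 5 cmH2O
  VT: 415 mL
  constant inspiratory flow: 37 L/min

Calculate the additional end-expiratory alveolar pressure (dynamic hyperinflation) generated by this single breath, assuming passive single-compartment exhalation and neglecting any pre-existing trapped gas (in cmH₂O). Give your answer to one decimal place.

1.1

Flow: 37 L/min ÷ 60 = 0.6167 L/s.
R = (PIP − Pplat)/V̇ = (30.0 − 15.5) / 0.6167 = 14.5/0.6167 = 23.512 cmH2O·s/L.
C = Vt/(Pplat − PEEP) = 415.0 / (15.5 − 5) = 415.0/10.5 = 39.524 mL/cmH2O.
τ = R × C = 23.512 × 0.03952 L/cmH2O = 0.9292 s.
Fraction remaining = e^(−Te/τ) = e^(−2.08/0.9292) = 0.1066; trapped volume = 415.0 × 0.1066 = 44.239 mL.
Additional alveolar pressure from trapping ≈ V_trapped / C = 44.239 / 39.524 = 1.119 cmH2O.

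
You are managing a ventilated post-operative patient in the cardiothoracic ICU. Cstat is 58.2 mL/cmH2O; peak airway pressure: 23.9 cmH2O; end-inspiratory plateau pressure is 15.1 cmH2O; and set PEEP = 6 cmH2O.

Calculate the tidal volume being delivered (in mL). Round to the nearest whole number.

Vt = Cstat × (Pplat − PEEP) = 58.2 × (15.1 − 6) = 58.2 × 9.1 = 529.62 mL.

530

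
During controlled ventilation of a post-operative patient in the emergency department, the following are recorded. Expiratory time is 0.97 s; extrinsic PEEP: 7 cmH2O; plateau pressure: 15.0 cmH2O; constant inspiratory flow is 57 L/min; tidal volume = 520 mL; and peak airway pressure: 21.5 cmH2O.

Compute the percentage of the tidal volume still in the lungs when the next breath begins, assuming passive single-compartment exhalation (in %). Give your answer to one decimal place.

11.3

Flow: 57 L/min ÷ 60 = 0.95 L/s.
R = (PIP − Pplat)/V̇ = (21.5 − 15.0) / 0.95 = 6.5/0.95 = 6.842 cmH2O·s/L.
C = Vt/(Pplat − PEEP) = 520.0 / (15.0 − 7) = 520.0/8.0 = 65.0 mL/cmH2O.
τ = R × C = 6.842 × 0.065 L/cmH2O = 0.4447 s.
Fraction remaining at end-expiration = e^(−Te/τ) = e^(−0.97/0.4447) = 0.1129 → 11.29%.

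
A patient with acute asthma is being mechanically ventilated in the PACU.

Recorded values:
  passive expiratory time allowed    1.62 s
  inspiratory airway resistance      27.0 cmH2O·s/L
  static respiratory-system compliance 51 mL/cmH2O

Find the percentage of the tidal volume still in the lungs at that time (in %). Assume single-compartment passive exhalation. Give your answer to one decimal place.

30.8

τ = R × C = 27.0 × 51 mL/cmH2O = 27.0 × 0.051 L/cmH2O = 1.377 s.
Passive exhalation: V(t)/V₀ = e^(−t/τ) = e^(−1.62/1.377) = 0.3084.
Fraction remaining = 0.3084 → 30.84%.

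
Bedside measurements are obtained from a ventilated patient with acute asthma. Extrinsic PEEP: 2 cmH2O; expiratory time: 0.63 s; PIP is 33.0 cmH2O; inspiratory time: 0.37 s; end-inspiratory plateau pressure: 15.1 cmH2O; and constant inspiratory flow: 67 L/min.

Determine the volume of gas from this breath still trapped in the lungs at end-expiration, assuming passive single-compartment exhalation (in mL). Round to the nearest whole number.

Flow: 67 L/min ÷ 60 = 1.1167 L/s.
Vt = flow × Ti = 1.1167 L/s × 0.37 s × 1000 mL/L = 413.18 mL.
R = (PIP − Pplat)/V̇ = (33.0 − 15.1) / 1.1167 = 17.9/1.1167 = 16.029 cmH2O·s/L.
C = Vt/(Pplat − PEEP) = 413.18 / (15.1 − 2) = 413.18/13.1 = 31.54 mL/cmH2O.
τ = R × C = 16.029 × 0.03154 L/cmH2O = 0.5056 s.
Fraction remaining = e^(−Te/τ) = e^(−0.63/0.5056) = 0.2876.
Trapped volume = 413.18 × 0.2876 = 118.83 mL.

119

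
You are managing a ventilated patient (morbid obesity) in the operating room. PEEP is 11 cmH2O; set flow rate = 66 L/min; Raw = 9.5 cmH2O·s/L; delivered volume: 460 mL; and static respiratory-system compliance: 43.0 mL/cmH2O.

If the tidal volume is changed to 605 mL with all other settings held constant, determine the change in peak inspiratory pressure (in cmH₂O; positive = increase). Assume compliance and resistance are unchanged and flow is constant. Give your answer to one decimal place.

3.4

PIP = Vt/C + R·V̇ + PEEP (constant-flow equation of motion).
Only the elastic term changes: ΔPIP = ΔVt / C = (605 − 460) / 43.0 = 3.372 cmH2O.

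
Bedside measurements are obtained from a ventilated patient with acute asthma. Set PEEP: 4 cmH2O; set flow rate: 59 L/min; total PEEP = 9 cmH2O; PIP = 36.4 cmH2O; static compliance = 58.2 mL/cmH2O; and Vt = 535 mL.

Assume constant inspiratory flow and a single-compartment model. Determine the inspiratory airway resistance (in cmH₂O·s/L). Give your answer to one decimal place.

Flow: 59 L/min ÷ 60 = 0.9833 L/s.
Total PEEP = 9 cmH2O (set 4 + intrinsic 5); this is the baseline alveolar pressure.
Equation of motion (constant flow): PIP = Vt/C + R·V̇ + PEEP.
R·V̇ = PIP − Vt/C − PEEP = 36.4 − 535/58.2 − 9 = 36.4 − 9.192 − 9 = 18.208 cmH2O.
R = 18.208 / 0.9833 = 18.517 cmH2O·s/L.

18.5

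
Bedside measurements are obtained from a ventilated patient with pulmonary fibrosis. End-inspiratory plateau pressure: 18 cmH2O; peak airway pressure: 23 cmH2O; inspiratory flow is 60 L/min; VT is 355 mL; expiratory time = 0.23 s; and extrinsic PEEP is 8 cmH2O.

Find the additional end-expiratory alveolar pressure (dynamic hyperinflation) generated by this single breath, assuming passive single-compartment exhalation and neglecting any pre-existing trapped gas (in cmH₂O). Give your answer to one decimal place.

2.7

Flow: 60 L/min ÷ 60 = 1 L/s.
R = (PIP − Pplat)/V̇ = (23 − 18) / 1 = 5.0/1 = 5.0 cmH2O·s/L.
C = Vt/(Pplat − PEEP) = 355.0 / (18 − 8) = 355.0/10.0 = 35.5 mL/cmH2O.
τ = R × C = 5.0 × 0.0355 L/cmH2O = 0.1775 s.
Fraction remaining = e^(−Te/τ) = e^(−0.23/0.1775) = 0.2737; trapped volume = 355.0 × 0.2737 = 97.164 mL.
Additional alveolar pressure from trapping ≈ V_trapped / C = 97.164 / 35.5 = 2.737 cmH2O.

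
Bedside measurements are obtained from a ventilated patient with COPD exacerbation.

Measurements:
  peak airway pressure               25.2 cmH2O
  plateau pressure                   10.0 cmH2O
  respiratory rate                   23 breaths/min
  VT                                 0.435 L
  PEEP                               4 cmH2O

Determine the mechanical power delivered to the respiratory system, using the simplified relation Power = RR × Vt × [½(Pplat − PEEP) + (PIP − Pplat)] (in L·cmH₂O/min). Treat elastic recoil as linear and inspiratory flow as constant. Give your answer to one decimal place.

182.1

Per-breath work = Vt × [½(Pplat−PEEP) + (PIP−Pplat)] = 0.435 × [0.5×6.0 + 15.2] = 0.435 × 18.2 = 7.917 L·cmH2O.
Power = 23 × 7.917 = 182.09 L·cmH2O/min.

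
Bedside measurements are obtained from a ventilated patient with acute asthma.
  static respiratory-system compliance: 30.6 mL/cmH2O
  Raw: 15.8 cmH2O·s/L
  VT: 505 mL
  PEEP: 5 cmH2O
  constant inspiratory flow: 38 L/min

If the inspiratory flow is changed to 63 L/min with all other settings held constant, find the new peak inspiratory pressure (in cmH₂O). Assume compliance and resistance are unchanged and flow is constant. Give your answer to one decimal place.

38.1

Flow: 38 L/min ÷ 60 = 0.6333 L/s.
New flow: 63 L/min ÷ 60 = 1.05 L/s.
PIP = Vt/C + R·V̇ + PEEP (constant-flow equation of motion).
Only the resistive term changes: ΔPIP = R × ΔV̇ = 15.8 × (1.05 − 0.6333) = 15.8 × 0.4167 = 6.584 cmH2O.
Original PIP = 505/30.6 + 15.8×0.6333 + 5 = 31.509 cmH2O; new PIP = 31.509 + (6.584) = 38.093 cmH2O.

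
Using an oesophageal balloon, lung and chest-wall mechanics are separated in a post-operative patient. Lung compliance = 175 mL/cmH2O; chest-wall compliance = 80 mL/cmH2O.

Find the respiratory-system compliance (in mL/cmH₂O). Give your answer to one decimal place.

54.9

Lung and chest wall are elastances in series: 1/Crs = 1/CL + 1/Ccw.
1/Crs = 1/175 + 1/80 = 0.01821.
Crs = 54.915 mL/cmH2O.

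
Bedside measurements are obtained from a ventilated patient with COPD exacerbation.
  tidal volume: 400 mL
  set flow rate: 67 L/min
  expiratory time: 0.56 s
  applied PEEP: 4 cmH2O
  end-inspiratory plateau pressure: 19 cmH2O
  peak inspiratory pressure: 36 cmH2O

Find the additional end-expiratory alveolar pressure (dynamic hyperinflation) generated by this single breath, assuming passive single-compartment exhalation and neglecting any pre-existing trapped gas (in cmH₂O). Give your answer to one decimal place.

3.8

Flow: 67 L/min ÷ 60 = 1.1167 L/s.
R = (PIP − Pplat)/V̇ = (36 − 19) / 1.1167 = 17.0/1.1167 = 15.223 cmH2O·s/L.
C = Vt/(Pplat − PEEP) = 400.0 / (19 − 4) = 400.0/15.0 = 26.667 mL/cmH2O.
τ = R × C = 15.223 × 0.02667 L/cmH2O = 0.406 s.
Fraction remaining = e^(−Te/τ) = e^(−0.56/0.406) = 0.2518; trapped volume = 400.0 × 0.2518 = 100.72 mL.
Additional alveolar pressure from trapping ≈ V_trapped / C = 100.72 / 26.667 = 3.777 cmH2O.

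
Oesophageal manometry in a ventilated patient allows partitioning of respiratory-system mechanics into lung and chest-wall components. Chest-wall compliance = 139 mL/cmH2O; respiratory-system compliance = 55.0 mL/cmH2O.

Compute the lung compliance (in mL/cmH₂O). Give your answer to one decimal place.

91.0

1/CL = 1/Crs − 1/Ccw.
1/CL = 1/55.0 − 1/139 = 0.01099.
CL = 90.992 mL/cmH2O.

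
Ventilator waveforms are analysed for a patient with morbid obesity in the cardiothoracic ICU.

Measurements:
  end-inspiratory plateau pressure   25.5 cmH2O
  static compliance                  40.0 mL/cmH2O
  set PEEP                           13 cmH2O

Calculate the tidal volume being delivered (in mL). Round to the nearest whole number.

Vt = Cstat × (Pplat − PEEP) = 40.0 × (25.5 − 13) = 40.0 × 12.5 = 500.0 mL.

500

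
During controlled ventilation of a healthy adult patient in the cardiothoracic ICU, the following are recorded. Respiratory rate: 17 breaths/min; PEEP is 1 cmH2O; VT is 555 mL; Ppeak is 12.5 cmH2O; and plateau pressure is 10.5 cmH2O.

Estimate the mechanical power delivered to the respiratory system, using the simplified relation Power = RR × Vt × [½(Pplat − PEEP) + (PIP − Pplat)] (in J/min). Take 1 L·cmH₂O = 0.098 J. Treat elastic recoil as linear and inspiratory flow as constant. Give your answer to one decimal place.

6.2

Per-breath work = Vt × [½(Pplat−PEEP) + (PIP−Pplat)] = 0.555 × [0.5×9.5 + 2.0] = 0.555 × 6.75 = 3.746 L·cmH2O.
Power = 17 × 3.746 = 63.682 L·cmH2O/min.
× 0.098 J/(L·cmH2O) → 6.241 J/min.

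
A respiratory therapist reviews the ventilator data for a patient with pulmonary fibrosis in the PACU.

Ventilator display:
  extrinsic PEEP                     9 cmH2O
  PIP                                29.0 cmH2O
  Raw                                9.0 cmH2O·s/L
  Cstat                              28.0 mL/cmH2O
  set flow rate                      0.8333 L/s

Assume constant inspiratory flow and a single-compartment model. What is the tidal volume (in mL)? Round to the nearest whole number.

Equation of motion (constant flow): PIP = Vt/C + R·V̇ + PEEP.
Vt/C = PIP − R·V̇ − PEEP = 29.0 − 7.5 − 9 = 12.5 cmH2O.
Vt = C × 12.5 = 28.0 × 12.5 = 350.0 mL.

350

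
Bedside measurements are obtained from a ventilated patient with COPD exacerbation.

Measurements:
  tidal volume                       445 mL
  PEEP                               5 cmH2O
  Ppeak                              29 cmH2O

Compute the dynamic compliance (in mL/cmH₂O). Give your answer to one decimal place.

18.5

Dynamic compliance = Vt / (PIP − PEEP) = 445 / (29 − 5) = 445 / 24.0 = 18.542 mL/cmH2O.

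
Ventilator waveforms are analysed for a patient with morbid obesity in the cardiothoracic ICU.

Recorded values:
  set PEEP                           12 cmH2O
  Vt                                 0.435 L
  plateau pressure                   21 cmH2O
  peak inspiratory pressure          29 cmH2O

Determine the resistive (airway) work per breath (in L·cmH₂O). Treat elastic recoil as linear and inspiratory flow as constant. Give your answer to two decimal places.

3.48

With constant inspiratory flow the resistive pressure is constant at PIP − Pplat = 29 − 21 = 8.0 cmH2O, so resistive work = 8.0 × 0.435 = 3.48 L·cmH2O.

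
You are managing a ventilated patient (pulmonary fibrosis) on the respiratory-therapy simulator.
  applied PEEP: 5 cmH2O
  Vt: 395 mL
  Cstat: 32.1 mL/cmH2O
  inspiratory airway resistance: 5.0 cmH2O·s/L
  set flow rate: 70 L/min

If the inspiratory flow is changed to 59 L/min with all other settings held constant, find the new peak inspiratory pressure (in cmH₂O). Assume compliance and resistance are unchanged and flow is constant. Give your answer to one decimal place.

22.2

Flow: 70 L/min ÷ 60 = 1.1667 L/s.
New flow: 59 L/min ÷ 60 = 0.9833 L/s.
PIP = Vt/C + R·V̇ + PEEP (constant-flow equation of motion).
Only the resistive term changes: ΔPIP = R × ΔV̇ = 5.0 × (0.9833 − 1.1667) = 5.0 × -0.1834 = -0.917 cmH2O.
Original PIP = 395/32.1 + 5.0×1.1667 + 5 = 23.139 cmH2O; new PIP = 23.139 + (-0.917) = 22.222 cmH2O.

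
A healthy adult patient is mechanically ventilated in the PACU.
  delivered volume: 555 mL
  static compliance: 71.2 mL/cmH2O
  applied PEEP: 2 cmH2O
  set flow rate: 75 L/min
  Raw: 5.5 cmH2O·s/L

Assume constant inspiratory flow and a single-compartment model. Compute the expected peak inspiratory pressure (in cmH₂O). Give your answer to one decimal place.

Flow: 75 L/min ÷ 60 = 1.25 L/s.
Equation of motion (constant flow): PIP = Vt/C + R·V̇ + PEEP.
PIP = 555/71.2 + 5.5×1.25 + 2 = 7.795 + 6.875 + 2 = 16.67 cmH2O.

16.7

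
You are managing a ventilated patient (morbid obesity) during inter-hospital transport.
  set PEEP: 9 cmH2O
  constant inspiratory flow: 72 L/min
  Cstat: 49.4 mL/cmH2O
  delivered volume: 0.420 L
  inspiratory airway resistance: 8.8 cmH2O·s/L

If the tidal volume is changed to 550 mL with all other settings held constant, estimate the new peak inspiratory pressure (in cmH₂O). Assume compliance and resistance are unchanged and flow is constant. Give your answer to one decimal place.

Flow: 72 L/min ÷ 60 = 1.2 L/s.
PIP = Vt/C + R·V̇ + PEEP (constant-flow equation of motion).
Only the elastic term changes: ΔPIP = ΔVt / C = (550 − 420) / 49.4 = 2.632 cmH2O.
Original PIP = 420/49.4 + 8.8×1.2 + 9 = 28.062 cmH2O; new PIP = 28.062 + (2.632) = 30.694 cmH2O.

30.7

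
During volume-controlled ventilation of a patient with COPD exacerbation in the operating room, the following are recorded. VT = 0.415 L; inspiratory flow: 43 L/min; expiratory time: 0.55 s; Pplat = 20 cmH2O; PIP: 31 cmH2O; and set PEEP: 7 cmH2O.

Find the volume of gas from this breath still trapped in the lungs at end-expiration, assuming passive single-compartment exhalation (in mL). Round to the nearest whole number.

135

Flow: 43 L/min ÷ 60 = 0.7167 L/s.
R = (PIP − Pplat)/V̇ = (31 − 20) / 0.7167 = 11.0/0.7167 = 15.348 cmH2O·s/L.
C = Vt/(Pplat − PEEP) = 415.0 / (20 − 7) = 415.0/13.0 = 31.923 mL/cmH2O.
τ = R × C = 15.348 × 0.03192 L/cmH2O = 0.4899 s.
Fraction remaining = e^(−Te/τ) = e^(−0.55/0.4899) = 0.3254.
Trapped volume = 415.0 × 0.3254 = 135.04 mL.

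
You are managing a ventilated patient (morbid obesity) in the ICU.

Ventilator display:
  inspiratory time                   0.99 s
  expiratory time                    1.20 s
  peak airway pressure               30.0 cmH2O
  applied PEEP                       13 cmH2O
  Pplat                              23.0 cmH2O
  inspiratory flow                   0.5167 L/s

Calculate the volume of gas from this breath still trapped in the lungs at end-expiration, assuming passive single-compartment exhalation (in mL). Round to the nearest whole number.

91

Vt = flow × Ti = 0.5167 L/s × 0.99 s × 1000 mL/L = 511.53 mL.
R = (PIP − Pplat)/V̇ = (30.0 − 23.0) / 0.5167 = 7.0/0.5167 = 13.548 cmH2O·s/L.
C = Vt/(Pplat − PEEP) = 511.53 / (23.0 − 13) = 511.53/10.0 = 51.153 mL/cmH2O.
τ = R × C = 13.548 × 0.05115 L/cmH2O = 0.693 s.
Fraction remaining = e^(−Te/τ) = e^(−1.20/0.693) = 0.177.
Trapped volume = 511.53 × 0.177 = 90.541 mL.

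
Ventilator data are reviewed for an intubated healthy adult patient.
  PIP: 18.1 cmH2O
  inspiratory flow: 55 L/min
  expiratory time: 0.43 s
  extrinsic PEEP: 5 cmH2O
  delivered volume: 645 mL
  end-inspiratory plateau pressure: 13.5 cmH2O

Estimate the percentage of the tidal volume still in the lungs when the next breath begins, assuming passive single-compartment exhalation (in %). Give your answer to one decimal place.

32.3

Flow: 55 L/min ÷ 60 = 0.9167 L/s.
R = (PIP − Pplat)/V̇ = (18.1 − 13.5) / 0.9167 = 4.6/0.9167 = 5.018 cmH2O·s/L.
C = Vt/(Pplat − PEEP) = 645.0 / (13.5 − 5) = 645.0/8.5 = 75.882 mL/cmH2O.
τ = R × C = 5.018 × 0.07588 L/cmH2O = 0.3808 s.
Fraction remaining at end-expiration = e^(−Te/τ) = e^(−0.43/0.3808) = 0.3233 → 32.33%.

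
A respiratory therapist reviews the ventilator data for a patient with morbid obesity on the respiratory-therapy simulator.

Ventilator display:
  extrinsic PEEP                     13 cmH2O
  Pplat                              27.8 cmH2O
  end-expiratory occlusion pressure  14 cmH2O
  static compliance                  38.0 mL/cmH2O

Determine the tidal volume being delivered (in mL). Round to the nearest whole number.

End-expiratory occlusion gives total PEEP = 14 cmH2O (intrinsic PEEP = 14 − 13 = 1). Use total PEEP for the elastic gradient.
Vt = Cstat × (Pplat − PEEPtotal) = 38.0 × (27.8 − 14) = 38.0 × 13.8 = 524.4 mL.

524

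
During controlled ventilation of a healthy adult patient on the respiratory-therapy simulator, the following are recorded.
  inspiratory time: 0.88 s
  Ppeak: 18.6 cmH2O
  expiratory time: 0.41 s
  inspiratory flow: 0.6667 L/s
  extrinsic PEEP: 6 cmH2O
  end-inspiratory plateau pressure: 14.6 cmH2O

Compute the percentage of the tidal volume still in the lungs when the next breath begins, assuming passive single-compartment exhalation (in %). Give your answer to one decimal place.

Vt = flow × Ti = 0.6667 L/s × 0.88 s × 1000 mL/L = 586.7 mL.
R = (PIP − Pplat)/V̇ = (18.6 − 14.6) / 0.6667 = 4.0/0.6667 = 6.0 cmH2O·s/L.
C = Vt/(Pplat − PEEP) = 586.7 / (14.6 − 6) = 586.7/8.6 = 68.221 mL/cmH2O.
τ = R × C = 6.0 × 0.06822 L/cmH2O = 0.4093 s.
Fraction remaining at end-expiration = e^(−Te/τ) = e^(−0.41/0.4093) = 0.3673 → 36.73%.

36.7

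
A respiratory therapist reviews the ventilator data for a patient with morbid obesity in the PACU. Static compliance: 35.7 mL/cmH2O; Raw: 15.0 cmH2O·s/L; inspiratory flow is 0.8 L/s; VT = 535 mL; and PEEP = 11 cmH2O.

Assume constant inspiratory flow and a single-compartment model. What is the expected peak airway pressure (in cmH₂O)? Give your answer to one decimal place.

38.0

Equation of motion (constant flow): PIP = Vt/C + R·V̇ + PEEP.
PIP = 535/35.7 + 15.0×0.8 + 11 = 14.986 + 12.0 + 11 = 37.986 cmH2O.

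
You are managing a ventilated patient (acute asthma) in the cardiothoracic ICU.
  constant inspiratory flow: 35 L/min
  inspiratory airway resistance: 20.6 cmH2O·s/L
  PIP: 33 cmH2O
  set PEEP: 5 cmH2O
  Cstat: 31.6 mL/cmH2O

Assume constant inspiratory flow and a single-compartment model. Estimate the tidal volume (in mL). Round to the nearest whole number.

505

Flow: 35 L/min ÷ 60 = 0.5833 L/s.
Equation of motion (constant flow): PIP = Vt/C + R·V̇ + PEEP.
Vt/C = PIP − R·V̇ − PEEP = 33 − 12.016 − 5 = 15.984 cmH2O.
Vt = C × 15.984 = 31.6 × 15.984 = 505.09 mL.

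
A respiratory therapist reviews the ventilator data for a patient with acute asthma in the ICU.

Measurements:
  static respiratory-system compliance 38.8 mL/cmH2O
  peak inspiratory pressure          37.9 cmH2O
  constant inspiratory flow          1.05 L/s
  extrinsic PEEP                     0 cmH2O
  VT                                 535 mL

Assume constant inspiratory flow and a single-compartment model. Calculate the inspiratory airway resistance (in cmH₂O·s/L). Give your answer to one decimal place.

23.0

Equation of motion (constant flow): PIP = Vt/C + R·V̇ + PEEP.
R·V̇ = PIP − Vt/C − PEEP = 37.9 − 535/38.8 − 0 = 37.9 − 13.789 − 0 = 24.111 cmH2O.
R = 24.111 / 1.05 = 22.963 cmH2O·s/L.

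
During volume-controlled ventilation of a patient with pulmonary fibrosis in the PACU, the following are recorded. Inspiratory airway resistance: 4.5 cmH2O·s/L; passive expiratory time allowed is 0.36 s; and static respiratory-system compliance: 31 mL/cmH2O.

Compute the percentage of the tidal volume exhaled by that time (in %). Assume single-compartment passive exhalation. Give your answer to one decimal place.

92.4

τ = R × C = 4.5 × 31 mL/cmH2O = 4.5 × 0.031 L/cmH2O = 0.1395 s.
Passive exhalation: V(t)/V₀ = e^(−t/τ) = e^(−0.36/0.1395) = 0.07573.
Fraction exhaled = 1 − 0.07573 = 0.9243 → 92.43%.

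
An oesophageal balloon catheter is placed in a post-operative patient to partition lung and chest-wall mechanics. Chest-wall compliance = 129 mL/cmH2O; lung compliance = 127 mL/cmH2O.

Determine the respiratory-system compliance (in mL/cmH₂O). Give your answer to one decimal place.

64.0

Lung and chest wall are elastances in series: 1/Crs = 1/CL + 1/Ccw.
1/Crs = 1/127 + 1/129 = 0.01563.
Crs = 63.98 mL/cmH2O.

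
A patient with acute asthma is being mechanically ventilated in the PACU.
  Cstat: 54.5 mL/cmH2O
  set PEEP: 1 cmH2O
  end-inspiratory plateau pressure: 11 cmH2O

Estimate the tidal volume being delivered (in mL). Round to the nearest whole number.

545

Vt = Cstat × (Pplat − PEEP) = 54.5 × (11 − 1) = 54.5 × 10.0 = 545.0 mL.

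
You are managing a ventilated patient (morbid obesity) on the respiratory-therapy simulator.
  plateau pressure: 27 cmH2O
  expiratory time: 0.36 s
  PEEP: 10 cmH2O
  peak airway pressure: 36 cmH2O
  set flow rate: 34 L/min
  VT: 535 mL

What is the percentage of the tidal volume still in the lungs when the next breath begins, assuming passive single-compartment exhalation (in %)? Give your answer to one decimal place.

Flow: 34 L/min ÷ 60 = 0.5667 L/s.
R = (PIP − Pplat)/V̇ = (36 − 27) / 0.5667 = 9.0/0.5667 = 15.881 cmH2O·s/L.
C = Vt/(Pplat − PEEP) = 535.0 / (27 − 10) = 535.0/17.0 = 31.471 mL/cmH2O.
τ = R × C = 15.881 × 0.03147 L/cmH2O = 0.4998 s.
Fraction remaining at end-expiration = e^(−Te/τ) = e^(−0.36/0.4998) = 0.4866 → 48.66%.

48.7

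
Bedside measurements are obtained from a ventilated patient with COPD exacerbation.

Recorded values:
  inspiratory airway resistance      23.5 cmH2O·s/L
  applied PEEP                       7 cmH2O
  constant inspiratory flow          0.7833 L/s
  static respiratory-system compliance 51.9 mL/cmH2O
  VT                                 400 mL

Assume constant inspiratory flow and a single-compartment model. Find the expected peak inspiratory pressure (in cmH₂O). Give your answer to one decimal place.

Equation of motion (constant flow): PIP = Vt/C + R·V̇ + PEEP.
PIP = 400/51.9 + 23.5×0.7833 + 7 = 7.707 + 18.408 + 7 = 33.115 cmH2O.

33.1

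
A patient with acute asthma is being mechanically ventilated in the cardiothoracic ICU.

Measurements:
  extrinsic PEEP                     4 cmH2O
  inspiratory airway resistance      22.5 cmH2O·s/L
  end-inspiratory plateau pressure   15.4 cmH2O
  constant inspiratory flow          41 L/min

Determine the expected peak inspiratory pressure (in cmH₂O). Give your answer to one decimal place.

30.8

Flow: 41 L/min ÷ 60 = 0.6833 L/s.
PIP = Pplat + Raw × flow = 15.4 + 22.5 × 0.6833 = 15.4 + 15.374 = 30.774 cmH2O.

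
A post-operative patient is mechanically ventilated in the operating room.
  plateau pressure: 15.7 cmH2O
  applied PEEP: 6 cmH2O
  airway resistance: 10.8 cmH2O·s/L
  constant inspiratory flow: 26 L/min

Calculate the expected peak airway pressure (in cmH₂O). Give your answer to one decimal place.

20.4

Flow: 26 L/min ÷ 60 = 0.4333 L/s.
PIP = Pplat + Raw × flow = 15.7 + 10.8 × 0.4333 = 15.7 + 4.68 = 20.38 cmH2O.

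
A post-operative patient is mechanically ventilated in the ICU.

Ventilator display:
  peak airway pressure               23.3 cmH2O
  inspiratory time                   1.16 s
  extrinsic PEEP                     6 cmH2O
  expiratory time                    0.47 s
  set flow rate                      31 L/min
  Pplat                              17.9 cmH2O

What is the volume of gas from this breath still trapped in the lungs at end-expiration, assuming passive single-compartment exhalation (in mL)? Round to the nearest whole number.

Flow: 31 L/min ÷ 60 = 0.5167 L/s.
Vt = flow × Ti = 0.5167 L/s × 1.16 s × 1000 mL/L = 599.37 mL.
R = (PIP − Pplat)/V̇ = (23.3 − 17.9) / 0.5167 = 5.4/0.5167 = 10.451 cmH2O·s/L.
C = Vt/(Pplat − PEEP) = 599.37 / (17.9 − 6) = 599.37/11.9 = 50.367 mL/cmH2O.
τ = R × C = 10.451 × 0.05037 L/cmH2O = 0.5264 s.
Fraction remaining = e^(−Te/τ) = e^(−0.47/0.5264) = 0.4095.
Trapped volume = 599.37 × 0.4095 = 245.44 mL.

245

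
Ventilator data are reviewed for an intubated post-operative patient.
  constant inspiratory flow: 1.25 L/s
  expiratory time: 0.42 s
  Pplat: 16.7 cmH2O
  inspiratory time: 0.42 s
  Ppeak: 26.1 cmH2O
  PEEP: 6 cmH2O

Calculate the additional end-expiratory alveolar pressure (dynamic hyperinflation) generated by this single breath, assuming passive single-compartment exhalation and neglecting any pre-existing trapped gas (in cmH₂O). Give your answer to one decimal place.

3.4

Vt = flow × Ti = 1.25 L/s × 0.42 s × 1000 mL/L = 525.0 mL.
R = (PIP − Pplat)/V̇ = (26.1 − 16.7) / 1.25 = 9.4/1.25 = 7.52 cmH2O·s/L.
C = Vt/(Pplat − PEEP) = 525.0 / (16.7 − 6) = 525.0/10.7 = 49.065 mL/cmH2O.
τ = R × C = 7.52 × 0.04907 L/cmH2O = 0.369 s.
Fraction remaining = e^(−Te/τ) = e^(−0.42/0.369) = 0.3204; trapped volume = 525.0 × 0.3204 = 168.21 mL.
Additional alveolar pressure from trapping ≈ V_trapped / C = 168.21 / 49.065 = 3.428 cmH2O.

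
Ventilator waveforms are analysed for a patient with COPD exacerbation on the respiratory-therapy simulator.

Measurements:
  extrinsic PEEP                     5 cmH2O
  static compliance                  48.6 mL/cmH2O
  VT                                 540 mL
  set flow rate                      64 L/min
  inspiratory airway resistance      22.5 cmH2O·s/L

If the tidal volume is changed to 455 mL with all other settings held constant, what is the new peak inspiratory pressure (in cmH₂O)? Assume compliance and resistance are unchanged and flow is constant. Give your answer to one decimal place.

38.4

Flow: 64 L/min ÷ 60 = 1.0667 L/s.
PIP = Vt/C + R·V̇ + PEEP (constant-flow equation of motion).
Only the elastic term changes: ΔPIP = ΔVt / C = (455 − 540) / 48.6 = -1.749 cmH2O.
Original PIP = 540/48.6 + 22.5×1.0667 + 5 = 40.112 cmH2O; new PIP = 40.112 + (-1.749) = 38.363 cmH2O.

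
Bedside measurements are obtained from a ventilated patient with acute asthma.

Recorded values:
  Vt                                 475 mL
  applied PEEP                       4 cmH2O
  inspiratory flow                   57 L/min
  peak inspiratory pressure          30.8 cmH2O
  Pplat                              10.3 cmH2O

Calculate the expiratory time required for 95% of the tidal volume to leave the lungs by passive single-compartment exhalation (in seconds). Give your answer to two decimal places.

4.87

Flow: 57 L/min ÷ 60 = 0.95 L/s.
R = (PIP − Pplat)/V̇ = (30.8 − 10.3) / 0.95 = 20.5/0.95 = 21.579 cmH2O·s/L.
C = Vt/(Pplat − PEEP) = 475.0 / (10.3 − 4) = 475.0/6.3 = 75.397 mL/cmH2O.
τ = R × C = 21.579 × 0.0754 L/cmH2O = 1.627 s.
t = −τ·ln(1 − 0.95) = −1.627·ln(0.05) = 4.874 s.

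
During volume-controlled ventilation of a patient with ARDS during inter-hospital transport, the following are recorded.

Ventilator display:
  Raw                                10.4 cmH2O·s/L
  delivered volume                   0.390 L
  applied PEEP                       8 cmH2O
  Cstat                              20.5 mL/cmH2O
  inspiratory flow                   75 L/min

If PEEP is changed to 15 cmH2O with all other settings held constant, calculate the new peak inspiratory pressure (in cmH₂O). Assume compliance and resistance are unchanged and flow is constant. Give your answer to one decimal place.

47.0

Flow: 75 L/min ÷ 60 = 1.25 L/s.
PIP = Vt/C + R·V̇ + PEEP (constant-flow equation of motion).
Only the baseline term changes: ΔPIP = ΔPEEP = 15 − 8 = 7.0 cmH2O.
Original PIP = 390/20.5 + 10.4×1.25 + 8 = 40.024 cmH2O; new PIP = 40.024 + (7.0) = 47.024 cmH2O.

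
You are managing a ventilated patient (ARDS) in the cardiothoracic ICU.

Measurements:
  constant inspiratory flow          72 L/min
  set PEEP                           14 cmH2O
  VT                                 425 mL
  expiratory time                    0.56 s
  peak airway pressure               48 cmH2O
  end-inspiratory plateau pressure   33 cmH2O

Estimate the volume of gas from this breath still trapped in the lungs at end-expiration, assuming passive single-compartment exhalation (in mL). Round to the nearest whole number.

57

Flow: 72 L/min ÷ 60 = 1.2 L/s.
R = (PIP − Pplat)/V̇ = (48 − 33) / 1.2 = 15.0/1.2 = 12.5 cmH2O·s/L.
C = Vt/(Pplat − PEEP) = 425.0 / (33 − 14) = 425.0/19.0 = 22.368 mL/cmH2O.
τ = R × C = 12.5 × 0.02237 L/cmH2O = 0.2796 s.
Fraction remaining = e^(−Te/τ) = e^(−0.56/0.2796) = 0.1349.
Trapped volume = 425.0 × 0.1349 = 57.333 mL.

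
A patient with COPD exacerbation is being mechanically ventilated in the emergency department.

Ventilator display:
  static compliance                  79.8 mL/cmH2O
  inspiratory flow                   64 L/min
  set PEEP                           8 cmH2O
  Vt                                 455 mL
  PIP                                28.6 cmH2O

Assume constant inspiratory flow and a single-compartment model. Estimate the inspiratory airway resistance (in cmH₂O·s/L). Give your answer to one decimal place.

14.0

Flow: 64 L/min ÷ 60 = 1.0667 L/s.
Equation of motion (constant flow): PIP = Vt/C + R·V̇ + PEEP.
R·V̇ = PIP − Vt/C − PEEP = 28.6 − 455/79.8 − 8 = 28.6 − 5.702 − 8 = 14.898 cmH2O.
R = 14.898 / 1.0667 = 13.966 cmH2O·s/L.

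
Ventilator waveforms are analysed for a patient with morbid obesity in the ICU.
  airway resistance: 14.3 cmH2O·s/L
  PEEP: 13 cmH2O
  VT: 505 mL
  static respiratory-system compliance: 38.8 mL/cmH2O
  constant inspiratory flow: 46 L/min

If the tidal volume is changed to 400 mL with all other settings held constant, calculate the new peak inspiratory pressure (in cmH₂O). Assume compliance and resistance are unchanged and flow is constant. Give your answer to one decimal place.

34.3

Flow: 46 L/min ÷ 60 = 0.7667 L/s.
PIP = Vt/C + R·V̇ + PEEP (constant-flow equation of motion).
Only the elastic term changes: ΔPIP = ΔVt / C = (400 − 505) / 38.8 = -2.706 cmH2O.
Original PIP = 505/38.8 + 14.3×0.7667 + 13 = 36.979 cmH2O; new PIP = 36.979 + (-2.706) = 34.273 cmH2O.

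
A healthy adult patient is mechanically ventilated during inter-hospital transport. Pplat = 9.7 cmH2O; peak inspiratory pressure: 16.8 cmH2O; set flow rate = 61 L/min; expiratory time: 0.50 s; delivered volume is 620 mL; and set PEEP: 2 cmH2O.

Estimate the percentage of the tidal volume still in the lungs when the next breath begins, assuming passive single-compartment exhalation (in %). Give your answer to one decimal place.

41.1

Flow: 61 L/min ÷ 60 = 1.0167 L/s.
R = (PIP − Pplat)/V̇ = (16.8 − 9.7) / 1.0167 = 7.1/1.0167 = 6.983 cmH2O·s/L.
C = Vt/(Pplat − PEEP) = 620.0 / (9.7 − 2) = 620.0/7.7 = 80.519 mL/cmH2O.
τ = R × C = 6.983 × 0.08052 L/cmH2O = 0.5623 s.
Fraction remaining at end-expiration = e^(−Te/τ) = e^(−0.50/0.5623) = 0.411 → 41.1%.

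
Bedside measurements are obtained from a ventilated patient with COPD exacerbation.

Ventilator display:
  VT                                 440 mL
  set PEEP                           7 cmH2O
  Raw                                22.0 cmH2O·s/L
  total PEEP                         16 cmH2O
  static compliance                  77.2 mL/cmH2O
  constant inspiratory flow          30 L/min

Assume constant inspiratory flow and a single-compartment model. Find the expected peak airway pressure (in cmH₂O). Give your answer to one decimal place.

Flow: 30 L/min ÷ 60 = 0.5 L/s.
Total PEEP = 16 cmH2O (set 7 + intrinsic 9); this is the baseline alveolar pressure.
Equation of motion (constant flow): PIP = Vt/C + R·V̇ + PEEP.
PIP = 440/77.2 + 22.0×0.5 + 16 = 5.699 + 11.0 + 16 = 32.699 cmH2O.

32.7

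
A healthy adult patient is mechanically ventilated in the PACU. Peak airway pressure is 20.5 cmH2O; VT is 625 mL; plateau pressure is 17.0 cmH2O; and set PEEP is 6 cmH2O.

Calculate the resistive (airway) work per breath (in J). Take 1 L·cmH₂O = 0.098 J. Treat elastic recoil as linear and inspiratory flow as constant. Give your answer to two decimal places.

0.21

With constant inspiratory flow the resistive pressure is constant at PIP − Pplat = 20.5 − 17.0 = 3.5 cmH2O, so resistive work = 3.5 × 0.625 = 2.188 L·cmH2O.
× 0.098 J/(L·cmH2O) → 0.2144 J.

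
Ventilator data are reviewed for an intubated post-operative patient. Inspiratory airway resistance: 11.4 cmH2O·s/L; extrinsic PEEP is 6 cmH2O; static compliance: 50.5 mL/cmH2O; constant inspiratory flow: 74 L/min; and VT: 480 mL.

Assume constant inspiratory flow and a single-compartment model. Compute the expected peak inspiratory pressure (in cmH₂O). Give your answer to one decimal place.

29.6

Flow: 74 L/min ÷ 60 = 1.2333 L/s.
Equation of motion (constant flow): PIP = Vt/C + R·V̇ + PEEP.
PIP = 480/50.5 + 11.4×1.2333 + 6 = 9.505 + 14.06 + 6 = 29.565 cmH2O.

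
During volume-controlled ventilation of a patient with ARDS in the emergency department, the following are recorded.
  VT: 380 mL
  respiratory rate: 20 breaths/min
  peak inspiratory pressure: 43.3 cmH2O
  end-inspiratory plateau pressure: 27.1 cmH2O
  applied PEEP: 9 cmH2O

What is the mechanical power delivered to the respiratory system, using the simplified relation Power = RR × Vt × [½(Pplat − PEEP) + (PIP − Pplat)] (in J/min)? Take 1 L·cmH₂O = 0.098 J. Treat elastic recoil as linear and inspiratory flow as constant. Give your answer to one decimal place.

Per-breath work = Vt × [½(Pplat−PEEP) + (PIP−Pplat)] = 0.380 × [0.5×18.1 + 16.2] = 0.380 × 25.25 = 9.595 L·cmH2O.
Power = 20 × 9.595 = 191.9 L·cmH2O/min.
× 0.098 J/(L·cmH2O) → 18.806 J/min.

18.8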